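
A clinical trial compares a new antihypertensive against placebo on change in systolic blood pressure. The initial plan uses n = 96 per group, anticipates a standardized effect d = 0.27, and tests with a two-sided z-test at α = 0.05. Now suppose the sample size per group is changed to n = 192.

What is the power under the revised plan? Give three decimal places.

With n = 192 per group: δ = d·√(n/2) = 0.27 × √(192/2) = 2.6454. Critical value z_{0.025} = 1.960.
Revised power = Φ(δ − 1.960) + Φ(−δ − 1.960) = Φ(0.685) + Φ(-4.605) = 0.7535 + 0.0000 = 0.7535.

Power ≈ 0.753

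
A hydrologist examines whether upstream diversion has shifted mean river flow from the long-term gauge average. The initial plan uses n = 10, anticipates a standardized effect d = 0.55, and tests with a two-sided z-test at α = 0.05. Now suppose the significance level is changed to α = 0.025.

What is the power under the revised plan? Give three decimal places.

δ = d·√n = 0.55 × √10 = 1.7393 (unchanged). New critical value: z_{0.0125} = 2.241.
Revised power = Φ(δ − 2.241) + Φ(−δ − 2.241) = Φ(-0.502) + Φ(-3.981) = 0.3078 + 0.0000 = 0.3078.

Power ≈ 0.308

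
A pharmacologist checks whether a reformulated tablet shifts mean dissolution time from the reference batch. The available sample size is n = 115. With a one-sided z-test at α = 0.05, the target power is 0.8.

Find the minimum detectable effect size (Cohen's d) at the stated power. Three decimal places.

d ≈ 0.232

Required noncentrality: δ = z_{0.05} + z_{0.20} = 1.645 + 0.842 = 2.486.
δ = d·√n ⇒ d = δ/√n = 2.486/√115 = 0.2319.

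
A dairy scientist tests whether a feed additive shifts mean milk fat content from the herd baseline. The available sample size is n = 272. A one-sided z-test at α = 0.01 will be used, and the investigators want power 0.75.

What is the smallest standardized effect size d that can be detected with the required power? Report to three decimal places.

Required noncentrality: δ = z_{0.01} + z_{0.25} = 2.326 + 0.674 = 3.001.
δ = d·√n ⇒ d = δ/√n = 3.001/√272 = 0.1820.

d ≈ 0.182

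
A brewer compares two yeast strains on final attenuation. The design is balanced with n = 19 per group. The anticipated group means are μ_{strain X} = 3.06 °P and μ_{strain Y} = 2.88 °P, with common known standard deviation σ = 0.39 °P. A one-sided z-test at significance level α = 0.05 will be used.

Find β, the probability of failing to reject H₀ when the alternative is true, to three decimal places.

Standardized effect: d = |μ_{strain X} − μ_{strain Y}| / σ = |3.06 − 2.88| / 0.39 = 0.4615
Noncentrality parameter: δ = d·√(n/2) = 0.4615 × √(19/2) = 1.4226
Critical value for a one-sided test at α = 0.05: z_α = 1.645.
Power = P(Z > 1.645 − δ) = Φ(-0.222) = 0.4120.
Type II error: β = 1 − power = 1 − 0.4120 = 0.5880.

β ≈ 0.588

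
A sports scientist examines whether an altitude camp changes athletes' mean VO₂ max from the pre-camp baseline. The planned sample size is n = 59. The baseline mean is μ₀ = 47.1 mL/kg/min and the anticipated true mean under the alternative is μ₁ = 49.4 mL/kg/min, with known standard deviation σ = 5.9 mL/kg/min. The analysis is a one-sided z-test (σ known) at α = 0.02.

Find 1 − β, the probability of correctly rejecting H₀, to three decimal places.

Power ≈ 0.827

Standardized effect: d = |μ₁ − μ₀| / σ = |49.4 − 47.1| / 5.9 = 0.3898
Noncentrality parameter: δ = d·√n = 0.3898 × √59 = 2.9943
One-sided α = 0.02 → critical value z_{0.02} = 2.054.
Power = Φ(δ − 2.054) = Φ(0.941) = 0.8265.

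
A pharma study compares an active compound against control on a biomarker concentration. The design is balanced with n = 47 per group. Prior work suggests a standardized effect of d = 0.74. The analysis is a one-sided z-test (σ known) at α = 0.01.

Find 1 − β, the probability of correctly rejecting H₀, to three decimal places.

Noncentrality parameter: δ = d·√(n/2) = 0.74 × √(47/2) = 3.5873
One-sided α = 0.01 → critical value z_{0.01} = 2.326.
Power = Φ(δ − 2.326) = Φ(1.261) = 0.8963.

Power ≈ 0.896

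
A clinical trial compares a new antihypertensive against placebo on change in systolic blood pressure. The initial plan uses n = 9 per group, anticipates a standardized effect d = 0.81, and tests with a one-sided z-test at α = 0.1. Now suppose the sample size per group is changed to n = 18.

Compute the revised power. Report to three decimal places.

Power ≈ 0.875

With n = 18 per group: δ = d·√(n/2) = 0.81 × √(18/2) = 2.4300. Critical value z_{0.1} = 1.282.
Revised power = P(Z > 1.282 − δ) = Φ(1.148) = 0.8746.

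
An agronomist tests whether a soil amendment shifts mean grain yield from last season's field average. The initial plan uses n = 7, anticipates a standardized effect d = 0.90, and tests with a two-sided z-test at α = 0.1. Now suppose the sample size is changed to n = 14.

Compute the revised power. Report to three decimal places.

Power ≈ 0.958

With n = 14: δ = d·√n = 0.90 × √14 = 3.3675. Critical value z_{0.05} = 1.645.
Revised power = Φ(δ − 1.645) + Φ(−δ − 1.645) = Φ(1.723) + Φ(-5.012) = 0.9575 + 0.0000 = 0.9575.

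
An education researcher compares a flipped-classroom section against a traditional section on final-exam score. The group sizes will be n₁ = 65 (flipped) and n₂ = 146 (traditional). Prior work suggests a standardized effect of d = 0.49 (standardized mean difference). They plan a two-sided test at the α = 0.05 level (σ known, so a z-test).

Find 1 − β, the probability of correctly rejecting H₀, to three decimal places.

Noncentrality parameter: δ = d / √(1/n₁ + 1/n₂) = 0.49 / √(1/65 + 1/146) = 3.2862
Two-sided α = 0.05 → critical value z_{0.025} = 1.960.
Power = Φ(δ − 1.960) + Φ(−δ − 1.960) = Φ(1.326) + Φ(-5.246) = 0.9076 + 0.0000 = 0.9076.

Power ≈ 0.908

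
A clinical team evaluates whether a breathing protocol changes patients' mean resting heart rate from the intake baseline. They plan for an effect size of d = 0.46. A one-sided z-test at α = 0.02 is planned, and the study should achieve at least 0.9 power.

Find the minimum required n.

For power 0.9 need Φ(δ − z_{0.02}) = 0.9, so δ = z_{0.02} + z_{0.10} = 2.054 + 1.282 = 3.335.
δ = d·√n ⇒ n = (δ/d)² = (3.335 / 0.46)² = 52.57.
Round up to the next whole unit.

n = 53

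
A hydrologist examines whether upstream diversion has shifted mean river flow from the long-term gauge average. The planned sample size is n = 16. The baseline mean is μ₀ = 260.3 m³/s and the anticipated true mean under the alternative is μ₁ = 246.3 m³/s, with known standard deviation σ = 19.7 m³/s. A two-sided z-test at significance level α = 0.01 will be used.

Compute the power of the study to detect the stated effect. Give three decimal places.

Standardized effect: d = |μ₁ − μ₀| / σ = |246.3 − 260.3| / 19.7 = 0.7107
Noncentrality parameter: δ = d·√n = 0.7107 × √16 = 2.8426
Two-sided α = 0.01 → critical value z_{0.005} = 2.576.
Power = Φ(δ − 2.576) + Φ(−δ − 2.576) = Φ(0.267) + Φ(-5.418) = 0.6052 + 0.0000 = 0.6052.

Power ≈ 0.605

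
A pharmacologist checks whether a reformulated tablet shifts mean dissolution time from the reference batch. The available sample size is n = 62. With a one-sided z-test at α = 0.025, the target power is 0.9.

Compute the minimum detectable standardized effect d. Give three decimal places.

Required noncentrality: δ = z_{0.025} + z_{0.10} = 1.960 + 1.282 = 3.242.
δ = d·√n ⇒ d = δ/√n = 3.242/√62 = 0.4117.

d ≈ 0.412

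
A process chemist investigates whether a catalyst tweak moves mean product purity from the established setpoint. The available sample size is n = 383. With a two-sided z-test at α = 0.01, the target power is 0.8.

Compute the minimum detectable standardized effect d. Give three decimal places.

Required noncentrality: δ = z_{0.005} + z_{0.20} = 2.576 + 0.842 = 3.417.
(The second rejection-region term Φ(−δ − z_{α/2}) is negligible and dropped.)
δ = d·√n ⇒ d = δ/√n = 3.417/√383 = 0.1746.

d ≈ 0.175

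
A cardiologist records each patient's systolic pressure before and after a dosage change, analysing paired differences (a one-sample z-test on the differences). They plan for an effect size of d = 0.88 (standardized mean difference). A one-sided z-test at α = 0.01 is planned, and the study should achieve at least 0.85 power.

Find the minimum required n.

n = 15

For power 0.85 need Φ(δ − z_{0.01}) = 0.85, so δ = z_{0.01} + z_{0.15} = 2.326 + 1.036 = 3.363.
δ = d·√n ⇒ n = (δ/d)² = (3.363 / 0.88)² = 14.60.
Round up to the next whole unit.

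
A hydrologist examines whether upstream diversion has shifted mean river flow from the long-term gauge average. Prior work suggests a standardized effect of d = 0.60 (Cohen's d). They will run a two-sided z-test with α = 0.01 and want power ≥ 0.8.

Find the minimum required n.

For power 0.8 need Φ(δ − z_{0.005}) = 0.8, so δ = z_{0.005} + z_{0.20} = 2.576 + 0.842 = 3.417.
(For δ > 0 the lower-tail rejection region contributes negligibly to power, so the one-term inversion is standard.)
δ = d·√n ⇒ n = (δ/d)² = (3.417 / 0.60)² = 32.44.
Rounding up, n = 33.

n = 33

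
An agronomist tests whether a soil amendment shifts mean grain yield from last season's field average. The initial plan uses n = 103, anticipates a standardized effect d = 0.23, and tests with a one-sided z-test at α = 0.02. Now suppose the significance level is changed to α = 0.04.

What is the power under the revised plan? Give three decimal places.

Power ≈ 0.720

δ = d·√n = 0.23 × √103 = 2.3342 (unchanged). New critical value: z_{0.04} = 1.751.
Revised power = Φ(δ − 1.751) = Φ(0.584) = 0.7202.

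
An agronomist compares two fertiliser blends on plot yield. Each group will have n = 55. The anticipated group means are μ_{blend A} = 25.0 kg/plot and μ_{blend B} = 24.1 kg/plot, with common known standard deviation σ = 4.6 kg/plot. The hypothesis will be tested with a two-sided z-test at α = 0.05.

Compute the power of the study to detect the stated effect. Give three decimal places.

Power ≈ 0.177

Standardized effect: d = |μ_{blend A} − μ_{blend B}| / σ = |25.0 − 24.1| / 4.6 = 0.1957
Noncentrality parameter: δ = d·√(n/2) = 0.1957 × √(55/2) = 1.0260
Critical value for a two-sided test at α = 0.05: z_{α/2} = 1.960.
Power = Φ(δ − 1.960) + Φ(−δ − 1.960) = Φ(-0.934) + Φ(-2.986) = 0.1752 + 0.0014 = 0.1766.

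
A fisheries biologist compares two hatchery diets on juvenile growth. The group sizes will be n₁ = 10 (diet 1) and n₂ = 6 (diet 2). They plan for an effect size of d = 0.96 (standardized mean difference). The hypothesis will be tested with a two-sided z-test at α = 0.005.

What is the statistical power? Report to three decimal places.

Noncentrality parameter: δ = d / √(1/n₁ + 1/n₂) = 0.96 / √(1/10 + 1/6) = 1.8590
Critical value for a two-sided test at α = 0.005: z_{α/2} = 2.807.
Power = Φ(δ − 2.807) + Φ(−δ − 2.807) = Φ(-0.948) + Φ(-4.666) = 0.1716 + 0.0000 = 0.1716.

Power ≈ 0.172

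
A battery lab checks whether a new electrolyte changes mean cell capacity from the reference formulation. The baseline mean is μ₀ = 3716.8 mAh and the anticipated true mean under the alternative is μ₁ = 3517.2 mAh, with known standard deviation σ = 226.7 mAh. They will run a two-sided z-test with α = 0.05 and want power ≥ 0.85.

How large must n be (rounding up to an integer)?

Standardized effect: d = |μ₁ − μ₀| / σ = |3517.2 − 3716.8| / 226.7 = 0.8805
For power 0.85 need Φ(δ − z_{0.025}) = 0.85, so δ = z_{0.025} + z_{0.15} = 1.960 + 1.036 = 2.996.
(For δ > 0 the lower-tail rejection region contributes negligibly to power, so the one-term inversion is standard.)
δ = d·√n ⇒ n = (δ/d)² = (2.996 / 0.8805)² = 11.58.
Rounding up, n = 12.

n = 12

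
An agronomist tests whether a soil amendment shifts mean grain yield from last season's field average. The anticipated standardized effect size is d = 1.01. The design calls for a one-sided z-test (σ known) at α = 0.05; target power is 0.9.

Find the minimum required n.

For power 0.9 need Φ(δ − z_{0.05}) = 0.9, so δ = z_{0.05} + z_{0.10} = 1.645 + 1.282 = 2.926.
δ = d·√n ⇒ n = (δ/d)² = (2.926 / 1.01)² = 8.40.
Rounding up, n = 9.

n = 9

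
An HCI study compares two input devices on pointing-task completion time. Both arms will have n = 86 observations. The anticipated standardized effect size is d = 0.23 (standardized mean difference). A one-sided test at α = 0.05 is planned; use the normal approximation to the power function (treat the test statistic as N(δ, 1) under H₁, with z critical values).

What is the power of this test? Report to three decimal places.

Noncentrality parameter: δ = d·√(n/2) = 0.23 × √(86/2) = 1.5082
One-sided α = 0.05 → critical value z_{0.05} = 1.645.
Power = Φ(δ − 1.645) = Φ(-0.137) = 0.4457.

Power ≈ 0.446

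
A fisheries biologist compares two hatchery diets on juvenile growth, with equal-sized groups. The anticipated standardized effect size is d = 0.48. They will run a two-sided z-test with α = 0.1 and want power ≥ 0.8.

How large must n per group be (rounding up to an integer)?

For power 0.8 need Φ(δ − z_{0.05}) = 0.8, so δ = z_{0.05} + z_{0.20} = 1.645 + 0.842 = 2.486.
(Ignoring the negligible lower-tail rejection probability gives the usual closed-form inversion.)
δ = d·√(n/2) ⇒ n = 2(δ/d)² = 2 × (2.486 / 0.48)² = 53.67.
Round up to the next whole unit.

n = 54 per group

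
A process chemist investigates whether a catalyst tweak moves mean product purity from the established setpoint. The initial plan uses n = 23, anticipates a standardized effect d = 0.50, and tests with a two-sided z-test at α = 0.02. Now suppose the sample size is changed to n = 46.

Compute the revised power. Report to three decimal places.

Power ≈ 0.857

With n = 46: δ = d·√n = 0.50 × √46 = 3.3912. Critical value z_{0.01} = 2.326.
Revised power = Φ(δ − 2.326) + Φ(−δ − 2.326) = Φ(1.065) + Φ(-5.718) = 0.8565 + 0.0000 = 0.8565.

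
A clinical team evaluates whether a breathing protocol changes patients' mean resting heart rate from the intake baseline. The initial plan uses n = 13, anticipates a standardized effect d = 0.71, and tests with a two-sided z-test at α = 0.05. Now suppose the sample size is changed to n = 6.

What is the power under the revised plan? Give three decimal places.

Power ≈ 0.413

With n = 6: δ = d·√n = 0.71 × √6 = 1.7391. Critical value z_{0.025} = 1.960.
Revised power = Φ(δ − 1.960) + Φ(−δ − 1.960) = Φ(-0.221) + Φ(-3.699) = 0.4126 + 0.0001 = 0.4127.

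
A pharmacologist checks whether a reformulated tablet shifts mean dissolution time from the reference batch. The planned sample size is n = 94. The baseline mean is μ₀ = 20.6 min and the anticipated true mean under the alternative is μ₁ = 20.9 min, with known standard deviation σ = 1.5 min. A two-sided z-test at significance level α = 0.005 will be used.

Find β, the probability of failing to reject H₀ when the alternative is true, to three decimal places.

β ≈ 0.807

Standardized effect: d = |μ₁ − μ₀| / σ = |20.9 − 20.6| / 1.5 = 0.2000
Noncentrality parameter: δ = d·√n = 0.2000 × √94 = 1.9391
Two-sided α = 0.005 → critical value z_{0.0025} = 2.807.
Power = Φ(δ − 2.807) + Φ(−δ − 2.807) = Φ(-0.868) + Φ(-4.746) = 0.1927 + 0.0000 = 0.1927.
Type II error: β = 1 − power = 1 − 0.1927 = 0.8073.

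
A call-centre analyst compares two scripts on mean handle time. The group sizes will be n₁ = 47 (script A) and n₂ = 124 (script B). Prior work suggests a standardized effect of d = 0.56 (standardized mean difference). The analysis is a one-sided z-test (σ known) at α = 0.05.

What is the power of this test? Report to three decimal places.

Power ≈ 0.948

Noncentrality parameter: λ = d / √(1/n₁ + 1/n₂) = 0.56 / √(1/47 + 1/124) = 3.2693
Critical value for a one-sided test at α = 0.05: z_α = 1.645.
Power = P(Z > 1.645 − λ) = Φ(1.624) = 0.9479.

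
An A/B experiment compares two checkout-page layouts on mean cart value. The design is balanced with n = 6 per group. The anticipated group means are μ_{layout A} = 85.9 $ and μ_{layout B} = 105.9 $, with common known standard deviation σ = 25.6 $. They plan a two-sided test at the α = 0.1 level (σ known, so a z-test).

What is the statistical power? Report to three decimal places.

Power ≈ 0.387

Standardized effect: d = |μ_{layout A} − μ_{layout B}| / σ = |85.9 − 105.9| / 25.6 = 0.7812
Noncentrality parameter: δ = d·√(n/2) = 0.7812 × √(6/2) = 1.3532
Critical value for a two-sided test at α = 0.1: z_{α/2} = 1.645.
Power = Φ(δ − 1.645) + Φ(−δ − 1.645) = Φ(-0.292) + Φ(-2.998) = 0.3853 + 0.0014 = 0.3866.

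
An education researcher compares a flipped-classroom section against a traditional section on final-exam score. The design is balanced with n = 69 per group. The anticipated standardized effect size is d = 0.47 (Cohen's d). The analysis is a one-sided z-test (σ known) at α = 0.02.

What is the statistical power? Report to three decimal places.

Noncentrality parameter: δ = d·√(n/2) = 0.47 × √(69/2) = 2.7606
One-sided α = 0.02 → critical value z_{0.02} = 2.054.
Power = Φ(δ − 2.054) = Φ(0.707) = 0.7602.

Power ≈ 0.760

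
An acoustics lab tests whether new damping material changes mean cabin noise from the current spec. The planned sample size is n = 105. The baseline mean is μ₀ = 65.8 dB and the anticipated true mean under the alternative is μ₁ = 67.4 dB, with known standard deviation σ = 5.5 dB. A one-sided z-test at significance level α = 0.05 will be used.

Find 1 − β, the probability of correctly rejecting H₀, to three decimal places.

Power ≈ 0.909

Standardized effect: d = |μ₁ − μ₀| / σ = |67.4 − 65.8| / 5.5 = 0.2909
Noncentrality parameter: λ = d·√n = 0.2909 × √105 = 2.9809
One-sided α = 0.05 → critical value z_{0.05} = 1.645.
Power = Φ(λ − 1.645) = Φ(1.336) = 0.9092.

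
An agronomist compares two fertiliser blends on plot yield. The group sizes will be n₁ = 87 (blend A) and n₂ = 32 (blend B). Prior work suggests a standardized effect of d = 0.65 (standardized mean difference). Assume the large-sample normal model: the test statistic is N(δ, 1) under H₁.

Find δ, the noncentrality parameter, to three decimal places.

δ ≈ 3.144

δ = d / √(1/n₁ + 1/n₂) = 0.65 / √(1/87 + 1/32) = 3.1439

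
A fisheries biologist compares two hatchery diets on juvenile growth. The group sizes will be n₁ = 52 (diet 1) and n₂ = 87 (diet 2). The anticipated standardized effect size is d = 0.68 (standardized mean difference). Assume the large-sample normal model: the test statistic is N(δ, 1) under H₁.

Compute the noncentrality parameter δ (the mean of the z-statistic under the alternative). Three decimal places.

δ = d / √(1/n₁ + 1/n₂) = 0.68 / √(1/52 + 1/87) = 3.8794

δ ≈ 3.879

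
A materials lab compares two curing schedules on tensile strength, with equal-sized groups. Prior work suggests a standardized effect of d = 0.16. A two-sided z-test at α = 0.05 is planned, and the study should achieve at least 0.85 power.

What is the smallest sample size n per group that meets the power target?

For power 0.85 need Φ(δ − z_{0.025}) = 0.85, so δ = z_{0.025} + z_{0.15} = 1.960 + 1.036 = 2.996.
(For δ > 0 the lower-tail rejection region contributes negligibly to power, so the one-term inversion is standard.)
δ = d·√(n/2) ⇒ n = 2(δ/d)² = 2 × (2.996 / 0.16)² = 701.44.
Rounding up, n = 702 per group.

n = 702 per group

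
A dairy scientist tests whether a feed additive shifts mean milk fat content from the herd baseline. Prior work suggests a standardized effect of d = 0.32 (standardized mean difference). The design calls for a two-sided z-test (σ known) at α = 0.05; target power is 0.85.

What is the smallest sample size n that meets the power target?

n = 88

For power 0.85 need Φ(δ − z_{0.025}) = 0.85, so δ = z_{0.025} + z_{0.15} = 1.960 + 1.036 = 2.996.
(The Φ(−δ − z_{α/2}) term is vanishingly small for δ > 0 and is dropped in the standard sample-size formula.)
δ = d·√n ⇒ n = (δ/d)² = (2.996 / 0.32)² = 87.68.
Rounding up, n = 88.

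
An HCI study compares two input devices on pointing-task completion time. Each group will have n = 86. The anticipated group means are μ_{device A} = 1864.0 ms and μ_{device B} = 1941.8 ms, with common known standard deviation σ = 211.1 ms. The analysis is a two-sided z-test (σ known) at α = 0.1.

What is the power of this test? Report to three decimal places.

Standardized effect: d = |μ_{device A} − μ_{device B}| / σ = |1864.0 − 1941.8| / 211.1 = 0.3685
Noncentrality parameter: δ = d·√(n/2) = 0.3685 × √(86/2) = 2.4167
Critical value for a two-sided test at α = 0.1: z_{α/2} = 1.645.
Power = Φ(δ − 1.645) + Φ(−δ − 1.645) = Φ(0.772) + Φ(-4.062) = 0.7799 + 0.0000 = 0.7799.

Power ≈ 0.780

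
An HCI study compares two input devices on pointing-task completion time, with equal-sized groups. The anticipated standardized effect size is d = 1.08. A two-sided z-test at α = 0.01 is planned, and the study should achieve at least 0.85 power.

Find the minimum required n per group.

n = 23 per group

For power 0.85 need Φ(δ − z_{0.005}) = 0.85, so δ = z_{0.005} + z_{0.15} = 2.576 + 1.036 = 3.612.
(The Φ(−δ − z_{α/2}) term is vanishingly small for δ > 0 and is dropped in the standard sample-size formula.)
δ = d·√(n/2) ⇒ n = 2(δ/d)² = 2 × (3.612 / 1.08)² = 22.37.
Round up to the next whole unit.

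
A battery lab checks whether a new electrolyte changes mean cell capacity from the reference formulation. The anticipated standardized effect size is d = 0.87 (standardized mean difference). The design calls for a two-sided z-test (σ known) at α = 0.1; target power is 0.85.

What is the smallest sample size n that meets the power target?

Set Φ(δ − 1.645) = 0.85; then δ − 1.645 = Φ⁻¹(0.85) = 1.036, giving δ = 2.681.
(For δ > 0 the lower-tail rejection region contributes negligibly to power, so the one-term inversion is standard.)
δ = d·√n ⇒ n = (δ/d)² = (2.681 / 0.87)² = 9.50.
Rounding up, n = 10.

n = 10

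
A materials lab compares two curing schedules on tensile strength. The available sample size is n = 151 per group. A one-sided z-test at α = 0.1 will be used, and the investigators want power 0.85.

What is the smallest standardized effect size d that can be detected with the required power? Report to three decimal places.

d ≈ 0.267

Need Φ(δ − 1.282) = 0.85, so δ = 1.282 + 1.036 = 2.318.
δ = d·√(n/2) ⇒ d = δ/√(n/2) = 2.318/√(151/2) = 0.2668.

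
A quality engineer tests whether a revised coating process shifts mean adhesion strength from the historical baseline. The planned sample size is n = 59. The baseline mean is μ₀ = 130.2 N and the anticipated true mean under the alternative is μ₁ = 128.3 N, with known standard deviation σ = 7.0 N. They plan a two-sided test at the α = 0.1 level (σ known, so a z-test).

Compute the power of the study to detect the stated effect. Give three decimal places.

Power ≈ 0.670

Standardized effect: d = |μ₁ − μ₀| / σ = |128.3 − 130.2| / 7.0 = 0.2714
Noncentrality parameter: δ = d·√n = 0.2714 × √59 = 2.0849
Critical value for a two-sided test at α = 0.1: z_{α/2} = 1.645.
Power = Φ(δ − 1.645) + Φ(−δ − 1.645) = Φ(0.440) + Φ(-3.730) = 0.6700 + 0.0001 = 0.6701.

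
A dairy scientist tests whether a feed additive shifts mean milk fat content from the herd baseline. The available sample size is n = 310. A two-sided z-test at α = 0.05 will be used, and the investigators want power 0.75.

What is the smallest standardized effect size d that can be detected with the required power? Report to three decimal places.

Need Φ(δ − 1.960) = 0.75, so δ = 1.960 + 0.674 = 2.634.
(Lower-tail contribution to power is negligible for δ > 0.)
δ = d·√n ⇒ d = δ/√n = 2.634/√310 = 0.1496.

d ≈ 0.150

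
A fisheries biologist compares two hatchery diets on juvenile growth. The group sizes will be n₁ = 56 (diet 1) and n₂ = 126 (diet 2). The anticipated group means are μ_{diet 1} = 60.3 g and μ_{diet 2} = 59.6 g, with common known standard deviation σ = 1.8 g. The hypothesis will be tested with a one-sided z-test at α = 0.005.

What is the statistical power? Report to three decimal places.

Standardized effect: d = |μ_{diet 1} − μ_{diet 2}| / σ = |60.3 − 59.6| / 1.8 = 0.3889
Noncentrality parameter: δ = d / √(1/n₁ + 1/n₂) = 0.3889 / √(1/56 + 1/126) = 2.4214
One-sided α = 0.005 → critical value z_{0.005} = 2.576.
Power = Φ(δ − 2.576) = Φ(-0.154) = 0.4386.

Power ≈ 0.439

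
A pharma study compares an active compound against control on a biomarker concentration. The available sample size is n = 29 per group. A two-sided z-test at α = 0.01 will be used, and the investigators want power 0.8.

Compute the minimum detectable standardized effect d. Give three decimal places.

Required noncentrality: δ = z_{0.005} + z_{0.20} = 2.576 + 0.842 = 3.417.
(The second rejection-region term Φ(−δ − z_{α/2}) is negligible and dropped.)
δ = d·√(n/2) ⇒ d = δ/√(n/2) = 3.417/√(29/2) = 0.8975.

d ≈ 0.897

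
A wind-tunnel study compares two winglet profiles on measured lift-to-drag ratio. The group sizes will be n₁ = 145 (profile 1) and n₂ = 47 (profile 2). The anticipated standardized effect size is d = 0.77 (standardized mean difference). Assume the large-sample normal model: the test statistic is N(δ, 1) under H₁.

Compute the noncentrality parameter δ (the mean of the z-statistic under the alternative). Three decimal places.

δ ≈ 4.587

The noncentrality parameter scales effect size by the design's sample-size factor: δ = d / √(1/n₁ + 1/n₂) = 0.77 / √(1/145 + 1/47) = 4.5875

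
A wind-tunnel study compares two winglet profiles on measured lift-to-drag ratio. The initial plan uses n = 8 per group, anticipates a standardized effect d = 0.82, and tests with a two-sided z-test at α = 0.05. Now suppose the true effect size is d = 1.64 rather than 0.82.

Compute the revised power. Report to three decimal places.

Power ≈ 0.907

With d = 1.64: δ = d·√(n/2) = 1.64 × √(8/2) = 3.2800. Critical value z_{0.025} = 1.960.
Revised power = Φ(δ − 1.960) + Φ(−δ − 1.960) = Φ(1.320) + Φ(-5.240) = 0.9066 + 0.0000 = 0.9066.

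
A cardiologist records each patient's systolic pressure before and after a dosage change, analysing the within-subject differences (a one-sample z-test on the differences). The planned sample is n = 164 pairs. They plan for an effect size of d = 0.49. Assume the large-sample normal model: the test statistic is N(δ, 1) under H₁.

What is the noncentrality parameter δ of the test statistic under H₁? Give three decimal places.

The noncentrality parameter scales effect size by the design's sample-size factor: δ = d·√n = 0.49 × √164 = 6.2751

δ ≈ 6.275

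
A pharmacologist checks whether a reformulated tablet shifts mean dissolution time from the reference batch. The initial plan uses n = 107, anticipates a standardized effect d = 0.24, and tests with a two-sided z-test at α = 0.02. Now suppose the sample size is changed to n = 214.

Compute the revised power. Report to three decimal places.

Power ≈ 0.882

With n = 214: δ = d·√n = 0.24 × √214 = 3.5109. Critical value z_{0.01} = 2.326.
Revised power = Φ(δ − 2.326) + Φ(−δ − 2.326) = Φ(1.185) + Φ(-5.837) = 0.8819 + 0.0000 = 0.8819.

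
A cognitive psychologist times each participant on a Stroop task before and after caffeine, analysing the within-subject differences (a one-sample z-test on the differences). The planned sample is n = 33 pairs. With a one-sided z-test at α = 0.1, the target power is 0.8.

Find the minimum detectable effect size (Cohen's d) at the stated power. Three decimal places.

Need Φ(δ − 1.282) = 0.8, so δ = 1.282 + 0.842 = 2.123.
δ = d·√n ⇒ d = δ/√n = 2.123/√33 = 0.3696.

d ≈ 0.370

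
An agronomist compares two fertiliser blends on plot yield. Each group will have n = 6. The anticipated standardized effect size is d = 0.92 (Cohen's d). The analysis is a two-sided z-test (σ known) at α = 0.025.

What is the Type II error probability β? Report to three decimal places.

Noncentrality parameter: δ = d·√(n/2) = 0.92 × √(6/2) = 1.5935
Critical value for a two-sided test at α = 0.025: z_{α/2} = 2.241.
Power = Φ(δ − 2.241) + Φ(−δ − 2.241) = Φ(-0.648) + Φ(-3.835) = 0.2585 + 0.0001 = 0.2586.
Type II error: β = 1 − power = 1 − 0.2586 = 0.7414.

β ≈ 0.741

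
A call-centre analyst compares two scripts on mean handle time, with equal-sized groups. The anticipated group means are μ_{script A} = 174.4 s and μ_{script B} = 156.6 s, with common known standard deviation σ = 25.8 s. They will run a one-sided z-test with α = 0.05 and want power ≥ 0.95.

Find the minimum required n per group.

Standardized effect: d = |μ_{script A} − μ_{script B}| / σ = |174.4 − 156.6| / 25.8 = 0.6899
For power 0.95 need Φ(δ − z_{0.05}) = 0.95, so δ = z_{0.05} + z_{0.05} = 1.645 + 1.645 = 3.290.
δ = d·√(n/2) ⇒ n = 2(δ/d)² = 2 × (3.290 / 0.6899)² = 45.47.
Round up to the next whole unit.

n = 46 per group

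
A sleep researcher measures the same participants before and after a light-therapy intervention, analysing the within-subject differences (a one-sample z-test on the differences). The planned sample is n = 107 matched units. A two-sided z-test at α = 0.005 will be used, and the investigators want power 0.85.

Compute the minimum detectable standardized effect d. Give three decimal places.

d ≈ 0.372

Required noncentrality: δ = z_{0.0025} + z_{0.15} = 2.807 + 1.036 = 3.843.
(Lower-tail contribution to power is negligible for δ > 0.)
δ = d·√n ⇒ d = δ/√n = 3.843/√107 = 0.3716.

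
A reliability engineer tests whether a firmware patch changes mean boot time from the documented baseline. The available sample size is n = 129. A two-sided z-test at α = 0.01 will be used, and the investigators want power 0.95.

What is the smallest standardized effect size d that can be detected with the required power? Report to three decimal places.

Need Φ(δ − 2.576) = 0.95, so δ = 2.576 + 1.645 = 4.221.
(Lower-tail contribution to power is negligible for δ > 0.)
δ = d·√n ⇒ d = δ/√n = 4.221/√129 = 0.3716.

d ≈ 0.372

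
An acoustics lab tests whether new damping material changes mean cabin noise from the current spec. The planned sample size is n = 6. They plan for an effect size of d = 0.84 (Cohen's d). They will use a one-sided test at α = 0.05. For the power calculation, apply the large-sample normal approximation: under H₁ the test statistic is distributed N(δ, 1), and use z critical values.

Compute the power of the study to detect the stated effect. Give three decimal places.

Noncentrality parameter: δ = d·√n = 0.84 × √6 = 2.0576
One-sided α = 0.05 → critical value z_{0.05} = 1.645.
Power = P(Z > 1.645 − δ) = Φ(0.413) = 0.6601.

Power ≈ 0.660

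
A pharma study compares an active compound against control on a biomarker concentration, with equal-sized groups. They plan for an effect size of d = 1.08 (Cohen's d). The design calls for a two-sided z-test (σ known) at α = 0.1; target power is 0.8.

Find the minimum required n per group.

n = 11 per group

Set Φ(δ − 1.645) = 0.8; then δ − 1.645 = Φ⁻¹(0.8) = 0.842, giving δ = 2.486.
(For δ > 0 the lower-tail rejection region contributes negligibly to power, so the one-term inversion is standard.)
δ = d·√(n/2) ⇒ n = 2(δ/d)² = 2 × (2.486 / 1.08)² = 10.60.
Round up to the next whole unit.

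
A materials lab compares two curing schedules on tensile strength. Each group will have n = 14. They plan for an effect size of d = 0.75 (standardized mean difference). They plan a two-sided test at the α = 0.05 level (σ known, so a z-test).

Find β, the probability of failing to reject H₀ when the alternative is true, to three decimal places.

Noncentrality parameter: δ = d·√(n/2) = 0.75 × √(14/2) = 1.9843
Critical value for a two-sided test at α = 0.05: z_{α/2} = 1.960.
Power = Φ(δ − 1.960) + Φ(−δ − 1.960) = Φ(0.024) + Φ(-3.944) = 0.5097 + 0.0000 = 0.5098.
Type II error: β = 1 − power = 1 − 0.5098 = 0.4902.

β ≈ 0.490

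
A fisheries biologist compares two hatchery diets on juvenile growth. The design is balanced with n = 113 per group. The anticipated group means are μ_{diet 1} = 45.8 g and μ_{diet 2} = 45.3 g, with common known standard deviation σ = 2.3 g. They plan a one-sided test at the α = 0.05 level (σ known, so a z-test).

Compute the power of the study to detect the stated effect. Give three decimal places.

Power ≈ 0.496

Standardized effect: d = |μ_{diet 1} − μ_{diet 2}| / σ = |45.8 − 45.3| / 2.3 = 0.2174
Noncentrality parameter: δ = d·√(n/2) = 0.2174 × √(113/2) = 1.6341
One-sided α = 0.05 → critical value z_{0.05} = 1.645.
Power = Φ(δ − 1.645) = Φ(-0.011) = 0.4957.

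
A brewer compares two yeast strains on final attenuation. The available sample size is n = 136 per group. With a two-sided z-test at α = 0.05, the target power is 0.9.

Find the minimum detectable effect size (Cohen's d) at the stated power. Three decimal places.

d ≈ 0.393

Required noncentrality: δ = z_{0.025} + z_{0.10} = 1.960 + 1.282 = 3.242.
(The second rejection-region term Φ(−δ − z_{α/2}) is negligible and dropped.)
δ = d·√(n/2) ⇒ d = δ/√(n/2) = 3.242/√(136/2) = 0.3931.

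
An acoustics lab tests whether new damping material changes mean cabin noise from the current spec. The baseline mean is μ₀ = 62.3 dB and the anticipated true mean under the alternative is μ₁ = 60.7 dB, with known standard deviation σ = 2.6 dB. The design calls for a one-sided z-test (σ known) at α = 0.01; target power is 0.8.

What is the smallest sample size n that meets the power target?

Standardized effect: d = |μ₁ − μ₀| / σ = |60.7 − 62.3| / 2.6 = 0.6154
For power 0.8 need Φ(δ − z_{0.01}) = 0.8, so δ = z_{0.01} + z_{0.20} = 2.326 + 0.842 = 3.168.
δ = d·√n ⇒ n = (δ/d)² = (3.168 / 0.6154)² = 26.50.
Rounding up, n = 27.

n = 27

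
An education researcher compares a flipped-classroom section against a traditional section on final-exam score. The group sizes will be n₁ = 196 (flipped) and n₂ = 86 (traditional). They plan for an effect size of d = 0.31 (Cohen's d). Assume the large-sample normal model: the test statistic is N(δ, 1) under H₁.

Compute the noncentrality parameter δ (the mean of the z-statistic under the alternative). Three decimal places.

δ = d / √(1/n₁ + 1/n₂) = 0.31 / √(1/196 + 1/86) = 2.3967

δ ≈ 2.397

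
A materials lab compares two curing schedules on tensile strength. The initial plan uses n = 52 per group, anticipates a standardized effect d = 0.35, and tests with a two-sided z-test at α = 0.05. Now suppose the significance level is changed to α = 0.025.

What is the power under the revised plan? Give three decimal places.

Power ≈ 0.324

δ = d·√(n/2) = 0.35 × √(52/2) = 1.7847 (unchanged). New critical value: z_{0.0125} = 2.241.
Revised power = Φ(δ − 2.241) + Φ(−δ − 2.241) = Φ(-0.457) + Φ(-4.026) = 0.3239 + 0.0000 = 0.3240.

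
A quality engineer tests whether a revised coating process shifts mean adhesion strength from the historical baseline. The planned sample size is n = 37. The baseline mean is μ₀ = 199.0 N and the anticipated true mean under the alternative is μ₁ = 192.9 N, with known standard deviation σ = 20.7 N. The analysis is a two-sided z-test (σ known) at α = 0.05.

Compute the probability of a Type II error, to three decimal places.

Standardized effect: d = |μ₁ − μ₀| / σ = |192.9 − 199.0| / 20.7 = 0.2947
Noncentrality parameter: δ = d·√n = 0.2947 × √37 = 1.7925
Critical value for a two-sided test at α = 0.05: z_{α/2} = 1.960.
Power = Φ(δ − 1.960) + Φ(−δ − 1.960) = Φ(-0.167) + Φ(-3.752) = 0.4335 + 0.0001 = 0.4336.
Type II error: β = 1 − power = 1 − 0.4336 = 0.5664.

β ≈ 0.566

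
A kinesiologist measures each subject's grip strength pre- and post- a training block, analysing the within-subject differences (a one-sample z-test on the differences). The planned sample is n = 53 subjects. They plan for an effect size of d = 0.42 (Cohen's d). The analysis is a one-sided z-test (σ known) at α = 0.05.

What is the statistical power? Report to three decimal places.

Noncentrality parameter: δ = d·√n = 0.42 × √53 = 3.0576
One-sided α = 0.05 → critical value z_{0.05} = 1.645.
Power = P(Z > 1.645 − δ) = Φ(1.413) = 0.9211.

Power ≈ 0.921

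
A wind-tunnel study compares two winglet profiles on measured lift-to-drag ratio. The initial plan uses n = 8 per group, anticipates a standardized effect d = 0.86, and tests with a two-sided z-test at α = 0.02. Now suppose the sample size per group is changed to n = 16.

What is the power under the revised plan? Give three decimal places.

Power ≈ 0.542

With n = 16 per group: δ = d·√(n/2) = 0.86 × √(16/2) = 2.4324. Critical value z_{0.01} = 2.326.
Revised power = Φ(δ − 2.326) + Φ(−δ − 2.326) = Φ(0.106) + Φ(-4.759) = 0.5422 + 0.0000 = 0.5422.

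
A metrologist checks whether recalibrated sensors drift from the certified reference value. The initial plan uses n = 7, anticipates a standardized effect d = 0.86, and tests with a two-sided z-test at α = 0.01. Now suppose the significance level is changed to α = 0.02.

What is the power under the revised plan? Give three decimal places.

Power ≈ 0.480

δ = d·√n = 0.86 × √7 = 2.2753 (unchanged). New critical value: z_{0.01} = 2.326.
Revised power = Φ(δ − 2.326) + Φ(−δ − 2.326) = Φ(-0.051) + Φ(-4.602) = 0.4797 + 0.0000 = 0.4797.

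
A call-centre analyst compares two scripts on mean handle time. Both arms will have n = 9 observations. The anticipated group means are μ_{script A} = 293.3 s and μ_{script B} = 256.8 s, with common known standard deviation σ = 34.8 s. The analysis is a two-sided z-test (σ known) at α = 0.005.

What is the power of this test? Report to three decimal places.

Standardized effect: d = |μ_{script A} − μ_{script B}| / σ = |293.3 − 256.8| / 34.8 = 1.0489
Noncentrality parameter: δ = d·√(n/2) = 1.0489 × √(9/2) = 2.2249
Two-sided α = 0.005 → critical value z_{0.0025} = 2.807.
Power = Φ(δ − 2.807) + Φ(−δ − 2.807) = Φ(-0.582) + Φ(-5.032) = 0.2803 + 0.0000 = 0.2803.

Power ≈ 0.280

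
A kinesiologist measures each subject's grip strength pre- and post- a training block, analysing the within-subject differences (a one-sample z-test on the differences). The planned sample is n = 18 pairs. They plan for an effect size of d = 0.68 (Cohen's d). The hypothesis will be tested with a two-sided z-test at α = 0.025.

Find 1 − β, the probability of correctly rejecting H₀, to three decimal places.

Power ≈ 0.740

Noncentrality parameter: λ = d·√n = 0.68 × √18 = 2.8850
Critical value for a two-sided test at α = 0.025: z_{α/2} = 2.241.
Power = Φ(λ − 2.241) + Φ(−λ − 2.241) = Φ(0.644) + Φ(-5.126) = 0.7401 + 0.0000 = 0.7401.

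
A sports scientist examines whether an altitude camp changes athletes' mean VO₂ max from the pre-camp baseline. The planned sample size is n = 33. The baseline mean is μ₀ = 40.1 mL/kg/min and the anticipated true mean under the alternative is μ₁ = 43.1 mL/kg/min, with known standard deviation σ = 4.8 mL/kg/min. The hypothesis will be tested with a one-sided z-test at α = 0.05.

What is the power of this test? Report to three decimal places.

Standardized effect: d = |μ₁ − μ₀| / σ = |43.1 − 40.1| / 4.8 = 0.6250
Noncentrality parameter: δ = d·√n = 0.6250 × √33 = 3.5904
One-sided α = 0.05 → critical value z_{0.05} = 1.645.
Power = P(Z > 1.645 − δ) = Φ(1.945) = 0.9741.

Power ≈ 0.974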